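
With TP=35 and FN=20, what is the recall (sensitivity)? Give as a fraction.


Recall = TP / (TP + FN) = 35 / 55 = 7/11.

7/11


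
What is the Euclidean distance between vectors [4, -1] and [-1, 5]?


d = sqrt(sum of squared differences). (4--1)^2=25, (-1-5)^2=36. Sum = 61.

sqrt(61)


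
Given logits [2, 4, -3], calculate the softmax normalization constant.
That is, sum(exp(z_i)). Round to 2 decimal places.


Denom = e^2=7.3891 + e^4=54.5982 + e^-3=0.0498. Sum = 62.0371, which rounds to 62.04.

62.04


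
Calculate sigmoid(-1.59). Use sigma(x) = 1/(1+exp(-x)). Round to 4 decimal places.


sigma(-1.59) = 1/(1+e^(1.59)) = 1/(1+4.903749) = 1/5.903749 = 0.1694.

0.1694


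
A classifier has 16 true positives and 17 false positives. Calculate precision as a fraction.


Precision = TP / (TP + FP) = 16 / 33 = 16/33.

16/33


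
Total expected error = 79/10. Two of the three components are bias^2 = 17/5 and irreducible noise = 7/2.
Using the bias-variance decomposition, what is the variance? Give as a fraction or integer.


Total error = bias^2 + variance + irreducible noise. So variance = 79/10 - 17/5 - 7/2 = 1.

1


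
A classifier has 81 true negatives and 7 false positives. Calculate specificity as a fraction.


Specificity = TN / (TN + FP) = 81 / 88 = 81/88.

81/88


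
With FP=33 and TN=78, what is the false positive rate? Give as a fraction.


FPR = FP / (FP + TN) = 33 / 111 = 11/37.

11/37


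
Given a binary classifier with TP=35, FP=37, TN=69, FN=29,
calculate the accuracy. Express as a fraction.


Accuracy = (TP + TN) / (TP + TN + FP + FN) = (35 + 69) / 170 = 52/85.

52/85


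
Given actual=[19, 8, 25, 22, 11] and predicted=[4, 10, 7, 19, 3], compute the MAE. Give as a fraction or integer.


MAE = (1/5) * (|19-4|=15 + |8-10|=2 + |25-7|=18 + |22-19|=3 + |11-3|=8). Sum = 46. MAE = 46/5.

46/5


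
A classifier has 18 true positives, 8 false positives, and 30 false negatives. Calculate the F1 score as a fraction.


Precision = 18/26 = 9/13. Recall = 18/48 = 3/8. F1 = 2*P*R/(P+R) = 18/37.

18/37


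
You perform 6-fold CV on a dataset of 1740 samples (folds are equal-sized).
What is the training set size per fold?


Each validation fold has 1740/6 = 290 samples. Training set = 1740 - 290 = 1450.

1450


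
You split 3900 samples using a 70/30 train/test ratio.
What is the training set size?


Test set = 3900 * 30% = 1170. Training set = 3900 - 1170 = 2730.

2730


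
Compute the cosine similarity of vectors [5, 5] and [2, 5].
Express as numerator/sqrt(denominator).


dot = 35. |a|^2 = 50, |b|^2 = 29. cos = 35/sqrt(1450).

35/sqrt(1450)


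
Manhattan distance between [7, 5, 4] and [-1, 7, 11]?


d = sum of absolute differences: |7--1|=8 + |5-7|=2 + |4-11|=7 = 17.

17


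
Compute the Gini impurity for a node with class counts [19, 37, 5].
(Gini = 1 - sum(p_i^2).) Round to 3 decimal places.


Total = 61. Proportions: 19/61, 37/61, 5/61. sum(p_i^2) = 0.4716. Gini = 1 - 0.4716 = 0.5284, which rounds to 0.528.

0.528


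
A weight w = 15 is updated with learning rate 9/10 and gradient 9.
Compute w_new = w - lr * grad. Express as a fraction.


w_new = 15 - 9/10 * 9 = 15 - 81/10 = 69/10.

69/10


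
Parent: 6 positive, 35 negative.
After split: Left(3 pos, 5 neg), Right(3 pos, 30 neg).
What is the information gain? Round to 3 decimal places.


H(parent) = 0.6006. H(left) = 0.9544, H(right) = 0.4395. Weighted = (8/41)*0.9544 + (33/41)*0.4395 = 0.5400. IG = 0.6006 - 0.5400 = 0.0606, which rounds to 0.061.

0.061


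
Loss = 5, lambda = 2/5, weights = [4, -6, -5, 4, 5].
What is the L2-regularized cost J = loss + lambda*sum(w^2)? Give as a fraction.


L2 sq norm = sum(w^2) = 118. J = 5 + 2/5 * 118 = 261/5.

261/5


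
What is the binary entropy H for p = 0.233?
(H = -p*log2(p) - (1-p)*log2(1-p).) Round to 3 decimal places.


H = -0.233*log2(0.233) - 0.767*log2(0.767) = 0.783.

0.783


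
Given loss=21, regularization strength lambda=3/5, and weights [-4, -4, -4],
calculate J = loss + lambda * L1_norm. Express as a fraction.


L1 norm = sum(|w|) = 12. J = 21 + 3/5 * 12 = 141/5.

141/5


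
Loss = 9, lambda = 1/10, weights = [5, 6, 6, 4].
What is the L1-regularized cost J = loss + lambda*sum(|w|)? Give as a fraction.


L1 norm = sum(|w|) = 21. J = 9 + 1/10 * 21 = 111/10.

111/10


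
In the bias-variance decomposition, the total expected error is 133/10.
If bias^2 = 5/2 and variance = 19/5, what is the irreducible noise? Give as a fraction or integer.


Total error = bias^2 + variance + irreducible noise. So irreducible noise = 133/10 - 5/2 - 19/5 = 7.

7


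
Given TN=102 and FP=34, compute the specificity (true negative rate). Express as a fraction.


Specificity = TN / (TN + FP) = 102 / 136 = 3/4.

3/4


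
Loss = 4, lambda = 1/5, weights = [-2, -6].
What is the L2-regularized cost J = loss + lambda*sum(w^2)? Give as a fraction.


L2 sq norm = sum(w^2) = 40. J = 4 + 1/5 * 40 = 12.

12


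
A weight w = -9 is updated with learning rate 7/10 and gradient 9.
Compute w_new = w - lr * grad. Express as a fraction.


w_new = -9 - 7/10 * 9 = -9 - 63/10 = -153/10.

-153/10


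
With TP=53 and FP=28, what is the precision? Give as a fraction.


Precision = TP / (TP + FP) = 53 / 81 = 53/81.

53/81


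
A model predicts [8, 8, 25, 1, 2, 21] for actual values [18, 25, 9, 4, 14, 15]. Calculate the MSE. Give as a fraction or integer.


MSE = (1/6) * ((18-8)^2=100 + (25-8)^2=289 + (9-25)^2=256 + (4-1)^2=9 + (14-2)^2=144 + (15-21)^2=36). Sum = 834. MSE = 139.

139


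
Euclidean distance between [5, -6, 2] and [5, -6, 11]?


d = sqrt(sum of squared differences). (5-5)^2=0, (-6--6)^2=0, (2-11)^2=81. Sum = 81.

9


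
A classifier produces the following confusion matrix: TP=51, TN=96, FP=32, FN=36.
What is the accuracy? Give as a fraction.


Accuracy = (TP + TN) / (TP + TN + FP + FN) = (51 + 96) / 215 = 147/215.

147/215


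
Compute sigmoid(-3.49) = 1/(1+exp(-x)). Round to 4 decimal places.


sigma(-3.49) = 1/(1+e^(3.49)) = 1/(1+32.785948) = 1/33.785948 = 0.0296.

0.0296


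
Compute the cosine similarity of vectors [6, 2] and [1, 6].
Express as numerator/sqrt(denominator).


dot = 18. |a|^2 = 40, |b|^2 = 37. cos = 18/sqrt(1480).

18/sqrt(1480)


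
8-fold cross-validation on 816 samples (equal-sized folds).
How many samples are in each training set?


Each validation fold has 816/8 = 102 samples. Training set = 816 - 102 = 714.

714


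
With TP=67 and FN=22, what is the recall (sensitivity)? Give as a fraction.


Recall = TP / (TP + FN) = 67 / 89 = 67/89.

67/89


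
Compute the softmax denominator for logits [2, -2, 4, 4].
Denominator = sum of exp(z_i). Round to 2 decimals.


Denom = e^2=7.3891 + e^-2=0.1353 + e^4=54.5982 + e^4=54.5982. Sum = 116.7208, which rounds to 116.72.

116.72


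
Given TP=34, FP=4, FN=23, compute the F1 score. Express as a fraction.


Precision = 34/38 = 17/19. Recall = 34/57 = 34/57. F1 = 2*P*R/(P+R) = 68/95.

68/95


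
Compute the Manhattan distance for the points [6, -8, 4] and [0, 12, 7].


d = sum of absolute differences: |6-0|=6 + |-8-12|=20 + |4-7|=3 = 29.

29


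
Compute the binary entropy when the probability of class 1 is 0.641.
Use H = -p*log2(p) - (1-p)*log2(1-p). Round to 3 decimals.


H = -0.641*log2(0.641) - 0.359*log2(0.359) = 0.942.

0.942


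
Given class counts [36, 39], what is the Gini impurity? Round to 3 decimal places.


Total = 75. Proportions: 36/75, 39/75. sum(p_i^2) = 0.5008. Gini = 1 - 0.5008 = 0.4992, which rounds to 0.499.

0.499


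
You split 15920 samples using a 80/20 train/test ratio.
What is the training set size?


Test set = 15920 * 20% = 3184. Training set = 15920 - 3184 = 12736.

12736


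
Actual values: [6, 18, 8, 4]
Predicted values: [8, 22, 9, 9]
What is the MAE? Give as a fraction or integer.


MAE = (1/4) * (|6-8|=2 + |18-22|=4 + |8-9|=1 + |4-9|=5). Sum = 12. MAE = 3.

3


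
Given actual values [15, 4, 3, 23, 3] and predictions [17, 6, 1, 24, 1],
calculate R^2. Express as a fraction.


Mean(y) = 48/5. SS_res = 17. SS_tot = 1636/5. R^2 = 1 - 17/(1636/5) = 1551/1636.

1551/1636


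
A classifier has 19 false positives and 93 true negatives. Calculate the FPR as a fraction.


FPR = FP / (FP + TN) = 19 / 112 = 19/112.

19/112


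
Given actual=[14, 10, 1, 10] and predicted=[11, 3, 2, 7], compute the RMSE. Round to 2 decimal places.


MSE = 17.0000. RMSE = sqrt(17.0000) = 4.12.

4.12


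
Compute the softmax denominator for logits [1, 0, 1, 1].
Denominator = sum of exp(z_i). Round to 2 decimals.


Denom = e^1=2.7183 + e^0=1.0000 + e^1=2.7183 + e^1=2.7183. Sum = 9.1549, which rounds to 9.15.

9.15


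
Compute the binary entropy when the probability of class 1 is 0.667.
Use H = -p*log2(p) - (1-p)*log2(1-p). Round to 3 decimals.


H = -0.667*log2(0.667) - 0.333*log2(0.333) = 0.918.

0.918


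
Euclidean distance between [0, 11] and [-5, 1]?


d = sqrt(sum of squared differences). (0--5)^2=25, (11-1)^2=100. Sum = 125.

sqrt(125)


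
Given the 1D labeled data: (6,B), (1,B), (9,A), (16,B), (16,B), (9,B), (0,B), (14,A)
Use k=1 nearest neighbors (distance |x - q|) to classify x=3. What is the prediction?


Distances: |6-3|=3, |1-3|=2, |9-3|=6, |16-3|=13, |16-3|=13, |9-3|=6, |0-3|=3, |14-3|=11. 1 nearest: (1,B). Counts: {'B': 1}. Majority class: B.

B


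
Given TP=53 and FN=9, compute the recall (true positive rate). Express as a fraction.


Recall = TP / (TP + FN) = 53 / 62 = 53/62.

53/62


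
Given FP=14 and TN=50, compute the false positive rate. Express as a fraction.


FPR = FP / (FP + TN) = 14 / 64 = 7/32.

7/32


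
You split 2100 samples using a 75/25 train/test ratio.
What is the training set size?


Test set = 2100 * 25% = 525. Training set = 2100 - 525 = 1575.

1575


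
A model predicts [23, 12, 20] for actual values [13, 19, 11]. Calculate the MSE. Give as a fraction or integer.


MSE = (1/3) * ((13-23)^2=100 + (19-12)^2=49 + (11-20)^2=81). Sum = 230. MSE = 230/3.

230/3


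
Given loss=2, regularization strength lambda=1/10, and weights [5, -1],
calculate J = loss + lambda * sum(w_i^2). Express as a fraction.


L2 sq norm = sum(w^2) = 26. J = 2 + 1/10 * 26 = 23/5.

23/5


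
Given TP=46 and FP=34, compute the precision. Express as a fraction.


Precision = TP / (TP + FP) = 46 / 80 = 23/40.

23/40


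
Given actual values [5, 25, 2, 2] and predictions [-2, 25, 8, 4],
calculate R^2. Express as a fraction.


Mean(y) = 17/2. SS_res = 89. SS_tot = 369. R^2 = 1 - 89/(369) = 280/369.

280/369


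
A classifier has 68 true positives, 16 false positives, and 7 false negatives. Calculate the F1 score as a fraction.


Precision = 68/84 = 17/21. Recall = 68/75 = 68/75. F1 = 2*P*R/(P+R) = 136/159.

136/159


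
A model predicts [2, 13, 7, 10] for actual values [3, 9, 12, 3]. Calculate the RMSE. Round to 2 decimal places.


MSE = 22.7500. RMSE = sqrt(22.7500) = 4.77.

4.77


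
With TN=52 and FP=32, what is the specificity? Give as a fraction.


Specificity = TN / (TN + FP) = 52 / 84 = 13/21.

13/21


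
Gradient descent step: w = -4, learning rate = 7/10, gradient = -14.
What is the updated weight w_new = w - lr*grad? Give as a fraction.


w_new = -4 - 7/10 * -14 = -4 - -49/5 = 29/5.

29/5


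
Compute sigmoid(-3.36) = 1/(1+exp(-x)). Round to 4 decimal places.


sigma(-3.36) = 1/(1+e^(3.36)) = 1/(1+28.789191) = 1/29.789191 = 0.0336.

0.0336


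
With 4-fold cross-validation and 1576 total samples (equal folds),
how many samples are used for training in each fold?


Each validation fold has 1576/4 = 394 samples. Training set = 1576 - 394 = 1182.

1182


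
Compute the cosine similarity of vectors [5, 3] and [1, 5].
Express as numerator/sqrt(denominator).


dot = 20. |a|^2 = 34, |b|^2 = 26. cos = 20/sqrt(884).

20/sqrt(884)


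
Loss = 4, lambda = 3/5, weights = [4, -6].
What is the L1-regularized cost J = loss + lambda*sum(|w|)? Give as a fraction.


L1 norm = sum(|w|) = 10. J = 4 + 3/5 * 10 = 10.

10


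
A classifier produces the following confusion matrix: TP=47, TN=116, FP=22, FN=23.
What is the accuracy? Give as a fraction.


Accuracy = (TP + TN) / (TP + TN + FP + FN) = (47 + 116) / 208 = 163/208.

163/208


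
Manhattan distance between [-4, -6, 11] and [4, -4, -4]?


d = sum of absolute differences: |-4-4|=8 + |-6--4|=2 + |11--4|=15 = 25.

25


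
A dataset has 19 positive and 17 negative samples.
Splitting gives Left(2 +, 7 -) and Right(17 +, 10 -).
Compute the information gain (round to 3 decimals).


H(parent) = 0.9978. H(left) = 0.7642, H(right) = 0.9510. Weighted = (9/36)*0.7642 + (27/36)*0.9510 = 0.9043. IG = 0.9978 - 0.9043 = 0.0935, which rounds to 0.094.

0.094


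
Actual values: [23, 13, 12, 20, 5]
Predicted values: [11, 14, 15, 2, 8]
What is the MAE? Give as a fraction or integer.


MAE = (1/5) * (|23-11|=12 + |13-14|=1 + |12-15|=3 + |20-2|=18 + |5-8|=3). Sum = 37. MAE = 37/5.

37/5


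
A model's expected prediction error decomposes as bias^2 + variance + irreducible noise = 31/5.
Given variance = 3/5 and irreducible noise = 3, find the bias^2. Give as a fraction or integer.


Total error = bias^2 + variance + irreducible noise. So bias^2 = 31/5 - 3/5 - 3 = 13/5.

13/5


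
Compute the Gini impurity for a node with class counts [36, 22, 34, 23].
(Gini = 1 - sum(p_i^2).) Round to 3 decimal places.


Total = 115. Proportions: 36/115, 22/115, 34/115, 23/115. sum(p_i^2) = 0.2620. Gini = 1 - 0.2620 = 0.7380, which rounds to 0.738.

0.738


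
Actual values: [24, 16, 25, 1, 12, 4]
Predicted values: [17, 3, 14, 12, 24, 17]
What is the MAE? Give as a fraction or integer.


MAE = (1/6) * (|24-17|=7 + |16-3|=13 + |25-14|=11 + |1-12|=11 + |12-24|=12 + |4-17|=13). Sum = 67. MAE = 67/6.

67/6


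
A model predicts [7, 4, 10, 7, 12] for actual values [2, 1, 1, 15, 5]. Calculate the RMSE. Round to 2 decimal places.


MSE = 45.6000. RMSE = sqrt(45.6000) = 6.75.

6.75


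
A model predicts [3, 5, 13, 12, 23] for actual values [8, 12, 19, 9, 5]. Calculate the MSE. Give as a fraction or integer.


MSE = (1/5) * ((8-3)^2=25 + (12-5)^2=49 + (19-13)^2=36 + (9-12)^2=9 + (5-23)^2=324). Sum = 443. MSE = 443/5.

443/5


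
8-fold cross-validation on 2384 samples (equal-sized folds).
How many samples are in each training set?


Each validation fold has 2384/8 = 298 samples. Training set = 2384 - 298 = 2086.

2086


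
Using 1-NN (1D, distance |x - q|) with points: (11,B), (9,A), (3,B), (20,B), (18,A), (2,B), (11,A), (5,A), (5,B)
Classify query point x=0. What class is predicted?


Distances: |11-0|=11, |9-0|=9, |3-0|=3, |20-0|=20, |18-0|=18, |2-0|=2, |11-0|=11, |5-0|=5, |5-0|=5. 1 nearest: (2,B). Counts: {'B': 1}. Majority class: B.

B


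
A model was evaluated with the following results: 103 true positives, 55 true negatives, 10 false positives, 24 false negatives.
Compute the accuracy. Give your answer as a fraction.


Accuracy = (TP + TN) / (TP + TN + FP + FN) = (103 + 55) / 192 = 79/96.

79/96


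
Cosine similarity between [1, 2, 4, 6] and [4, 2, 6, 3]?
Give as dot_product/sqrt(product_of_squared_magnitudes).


dot = 50. |a|^2 = 57, |b|^2 = 65. cos = 50/sqrt(3705).

50/sqrt(3705)


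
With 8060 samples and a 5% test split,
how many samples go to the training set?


Test set = 8060 * 5% = 403. Training set = 8060 - 403 = 7657.

7657


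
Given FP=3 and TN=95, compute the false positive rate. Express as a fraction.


FPR = FP / (FP + TN) = 3 / 98 = 3/98.

3/98


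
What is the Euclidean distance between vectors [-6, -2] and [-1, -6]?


d = sqrt(sum of squared differences). (-6--1)^2=25, (-2--6)^2=16. Sum = 41.

sqrt(41)


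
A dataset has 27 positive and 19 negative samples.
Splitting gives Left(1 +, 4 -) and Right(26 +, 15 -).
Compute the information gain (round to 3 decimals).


H(parent) = 0.9781. H(left) = 0.7219, H(right) = 0.9474. Weighted = (5/46)*0.7219 + (41/46)*0.9474 = 0.9229. IG = 0.9781 - 0.9229 = 0.0552, which rounds to 0.055.

0.055


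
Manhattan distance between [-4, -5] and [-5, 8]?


d = sum of absolute differences: |-4--5|=1 + |-5-8|=13 = 14.

14


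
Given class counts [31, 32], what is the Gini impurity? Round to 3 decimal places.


Total = 63. Proportions: 31/63, 32/63. sum(p_i^2) = 0.5001. Gini = 1 - 0.5001 = 0.4999, which rounds to 0.500.

0.500


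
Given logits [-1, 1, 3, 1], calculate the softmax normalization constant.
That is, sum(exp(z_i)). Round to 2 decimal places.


Denom = e^-1=0.3679 + e^1=2.7183 + e^3=20.0855 + e^1=2.7183. Sum = 25.8900, which rounds to 25.89.

25.89


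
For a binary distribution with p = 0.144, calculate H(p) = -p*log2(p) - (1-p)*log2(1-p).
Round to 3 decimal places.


H = -0.144*log2(0.144) - 0.856*log2(0.856) = 0.595.

0.595


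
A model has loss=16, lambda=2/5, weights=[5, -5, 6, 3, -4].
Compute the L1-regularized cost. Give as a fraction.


L1 norm = sum(|w|) = 23. J = 16 + 2/5 * 23 = 126/5.

126/5


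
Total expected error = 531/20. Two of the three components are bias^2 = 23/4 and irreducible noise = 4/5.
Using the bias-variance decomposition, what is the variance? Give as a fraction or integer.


Total error = bias^2 + variance + irreducible noise. So variance = 531/20 - 23/4 - 4/5 = 20.

20


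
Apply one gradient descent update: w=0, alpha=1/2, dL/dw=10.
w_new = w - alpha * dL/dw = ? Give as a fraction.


w_new = 0 - 1/2 * 10 = 0 - 5 = -5.

-5


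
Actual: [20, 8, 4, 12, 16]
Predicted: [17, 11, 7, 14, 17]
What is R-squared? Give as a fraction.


Mean(y) = 12. SS_res = 32. SS_tot = 160. R^2 = 1 - 32/(160) = 4/5.

4/5


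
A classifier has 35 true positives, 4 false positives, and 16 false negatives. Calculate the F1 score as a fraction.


Precision = 35/39 = 35/39. Recall = 35/51 = 35/51. F1 = 2*P*R/(P+R) = 7/9.

7/9


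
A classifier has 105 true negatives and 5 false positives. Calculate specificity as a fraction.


Specificity = TN / (TN + FP) = 105 / 110 = 21/22.

21/22


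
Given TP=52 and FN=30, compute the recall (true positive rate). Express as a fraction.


Recall = TP / (TP + FN) = 52 / 82 = 26/41.

26/41


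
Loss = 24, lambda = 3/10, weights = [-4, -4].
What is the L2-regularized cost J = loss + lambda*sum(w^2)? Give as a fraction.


L2 sq norm = sum(w^2) = 32. J = 24 + 3/10 * 32 = 168/5.

168/5


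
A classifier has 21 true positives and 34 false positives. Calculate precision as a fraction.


Precision = TP / (TP + FP) = 21 / 55 = 21/55.

21/55


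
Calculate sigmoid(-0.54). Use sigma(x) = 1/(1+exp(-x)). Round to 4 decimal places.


sigma(-0.54) = 1/(1+e^(0.54)) = 1/(1+1.716007) = 1/2.716007 = 0.3682.

0.3682


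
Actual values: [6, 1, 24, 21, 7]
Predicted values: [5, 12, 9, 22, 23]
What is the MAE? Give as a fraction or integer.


MAE = (1/5) * (|6-5|=1 + |1-12|=11 + |24-9|=15 + |21-22|=1 + |7-23|=16). Sum = 44. MAE = 44/5.

44/5


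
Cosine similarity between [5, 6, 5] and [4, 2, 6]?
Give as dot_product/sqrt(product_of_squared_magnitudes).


dot = 62. |a|^2 = 86, |b|^2 = 56. cos = 62/sqrt(4816).

62/sqrt(4816)


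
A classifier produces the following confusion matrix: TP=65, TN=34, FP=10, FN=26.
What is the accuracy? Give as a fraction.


Accuracy = (TP + TN) / (TP + TN + FP + FN) = (65 + 34) / 135 = 11/15.

11/15


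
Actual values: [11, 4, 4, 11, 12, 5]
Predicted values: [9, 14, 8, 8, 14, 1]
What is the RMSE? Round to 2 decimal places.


MSE = 24.8333. RMSE = sqrt(24.8333) = 4.98.

4.98


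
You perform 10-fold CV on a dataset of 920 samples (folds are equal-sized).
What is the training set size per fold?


Each validation fold has 920/10 = 92 samples. Training set = 920 - 92 = 828.

828


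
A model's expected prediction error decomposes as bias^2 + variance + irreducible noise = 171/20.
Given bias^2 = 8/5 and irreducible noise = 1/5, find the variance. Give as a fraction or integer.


Total error = bias^2 + variance + irreducible noise. So variance = 171/20 - 8/5 - 1/5 = 27/4.

27/4


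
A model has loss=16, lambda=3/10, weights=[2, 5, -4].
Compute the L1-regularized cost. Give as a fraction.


L1 norm = sum(|w|) = 11. J = 16 + 3/10 * 11 = 193/10.

193/10


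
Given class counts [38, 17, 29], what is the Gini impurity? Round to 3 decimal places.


Total = 84. Proportions: 38/84, 17/84, 29/84. sum(p_i^2) = 0.3648. Gini = 1 - 0.3648 = 0.6352, which rounds to 0.635.

0.635


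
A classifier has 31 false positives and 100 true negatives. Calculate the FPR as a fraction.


FPR = FP / (FP + TN) = 31 / 131 = 31/131.

31/131


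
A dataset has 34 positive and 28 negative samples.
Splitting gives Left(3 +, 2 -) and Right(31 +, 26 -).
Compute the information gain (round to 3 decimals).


H(parent) = 0.9932. H(left) = 0.9710, H(right) = 0.9944. Weighted = (5/62)*0.9710 + (57/62)*0.9944 = 0.9925. IG = 0.9932 - 0.9925 = 0.0007, which rounds to 0.001.

0.001


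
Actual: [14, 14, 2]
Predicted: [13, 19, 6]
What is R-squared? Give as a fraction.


Mean(y) = 10. SS_res = 42. SS_tot = 96. R^2 = 1 - 42/(96) = 9/16.

9/16


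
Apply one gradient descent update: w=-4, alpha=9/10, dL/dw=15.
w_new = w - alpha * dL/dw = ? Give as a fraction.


w_new = -4 - 9/10 * 15 = -4 - 27/2 = -35/2.

-35/2


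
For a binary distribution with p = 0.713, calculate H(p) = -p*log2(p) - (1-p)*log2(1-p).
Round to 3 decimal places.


H = -0.713*log2(0.713) - 0.287*log2(0.287) = 0.865.

0.865


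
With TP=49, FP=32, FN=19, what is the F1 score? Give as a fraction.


Precision = 49/81 = 49/81. Recall = 49/68 = 49/68. F1 = 2*P*R/(P+R) = 98/149.

98/149


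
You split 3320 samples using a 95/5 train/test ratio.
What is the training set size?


Test set = 3320 * 5% = 166. Training set = 3320 - 166 = 3154.

3154


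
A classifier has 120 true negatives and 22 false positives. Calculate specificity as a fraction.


Specificity = TN / (TN + FP) = 120 / 142 = 60/71.

60/71


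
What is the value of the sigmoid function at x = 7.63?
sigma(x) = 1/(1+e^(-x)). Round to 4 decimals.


sigma(7.63) = 1/(1+e^(-7.63)) = 1/(1+0.000486) = 1/1.000486 = 0.9995.

0.9995


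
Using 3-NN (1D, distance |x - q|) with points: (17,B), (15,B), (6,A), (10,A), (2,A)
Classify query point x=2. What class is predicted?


Distances: |17-2|=15, |15-2|=13, |6-2|=4, |10-2|=8, |2-2|=0. 3 nearest: (2,A), (6,A), (10,A). Counts: {'A': 3}. Majority class: A.

A


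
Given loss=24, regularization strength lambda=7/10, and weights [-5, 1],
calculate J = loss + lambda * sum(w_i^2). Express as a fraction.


L2 sq norm = sum(w^2) = 26. J = 24 + 7/10 * 26 = 211/5.

211/5


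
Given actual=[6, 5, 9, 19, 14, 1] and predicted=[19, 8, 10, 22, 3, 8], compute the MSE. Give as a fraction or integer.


MSE = (1/6) * ((6-19)^2=169 + (5-8)^2=9 + (9-10)^2=1 + (19-22)^2=9 + (14-3)^2=121 + (1-8)^2=49). Sum = 358. MSE = 179/3.

179/3


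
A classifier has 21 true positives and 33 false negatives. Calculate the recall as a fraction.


Recall = TP / (TP + FN) = 21 / 54 = 7/18.

7/18


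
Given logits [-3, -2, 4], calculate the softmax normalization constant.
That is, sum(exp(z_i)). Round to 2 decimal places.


Denom = e^-3=0.0498 + e^-2=0.1353 + e^4=54.5982. Sum = 54.7833, which rounds to 54.78.

54.78


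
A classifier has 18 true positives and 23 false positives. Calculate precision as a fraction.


Precision = TP / (TP + FP) = 18 / 41 = 18/41.

18/41


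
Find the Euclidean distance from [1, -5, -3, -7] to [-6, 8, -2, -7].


d = sqrt(sum of squared differences). (1--6)^2=49, (-5-8)^2=169, (-3--2)^2=1, (-7--7)^2=0. Sum = 219.

sqrt(219)


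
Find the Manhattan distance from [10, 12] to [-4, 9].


d = sum of absolute differences: |10--4|=14 + |12-9|=3 = 17.

17


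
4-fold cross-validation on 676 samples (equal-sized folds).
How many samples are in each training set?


Each validation fold has 676/4 = 169 samples. Training set = 676 - 169 = 507.

507


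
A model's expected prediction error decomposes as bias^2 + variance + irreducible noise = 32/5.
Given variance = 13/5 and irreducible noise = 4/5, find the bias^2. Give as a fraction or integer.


Total error = bias^2 + variance + irreducible noise. So bias^2 = 32/5 - 13/5 - 4/5 = 3.

3


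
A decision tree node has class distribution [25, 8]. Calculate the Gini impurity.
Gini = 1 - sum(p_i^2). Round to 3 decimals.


Total = 33. Proportions: 25/33, 8/33. sum(p_i^2) = 0.6327. Gini = 1 - 0.6327 = 0.3673, which rounds to 0.367.

0.367


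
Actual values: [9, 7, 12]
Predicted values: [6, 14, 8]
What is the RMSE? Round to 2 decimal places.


MSE = 24.6667. RMSE = sqrt(24.6667) = 4.97.

4.97


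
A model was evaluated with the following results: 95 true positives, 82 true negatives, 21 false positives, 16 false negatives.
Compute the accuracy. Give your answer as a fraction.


Accuracy = (TP + TN) / (TP + TN + FP + FN) = (95 + 82) / 214 = 177/214.

177/214


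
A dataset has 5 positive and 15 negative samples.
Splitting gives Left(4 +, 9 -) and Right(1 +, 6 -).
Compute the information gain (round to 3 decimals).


H(parent) = 0.8113. H(left) = 0.8905, H(right) = 0.5917. Weighted = (13/20)*0.8905 + (7/20)*0.5917 = 0.7859. IG = 0.8113 - 0.7859 = 0.0254, which rounds to 0.025.

0.025


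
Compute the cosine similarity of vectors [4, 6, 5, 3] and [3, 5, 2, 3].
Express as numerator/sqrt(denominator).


dot = 61. |a|^2 = 86, |b|^2 = 47. cos = 61/sqrt(4042).

61/sqrt(4042)


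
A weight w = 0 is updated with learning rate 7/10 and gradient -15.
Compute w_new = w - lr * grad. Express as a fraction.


w_new = 0 - 7/10 * -15 = 0 - -21/2 = 21/2.

21/2


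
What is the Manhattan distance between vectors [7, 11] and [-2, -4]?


d = sum of absolute differences: |7--2|=9 + |11--4|=15 = 24.

24


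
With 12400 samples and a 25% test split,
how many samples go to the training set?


Test set = 12400 * 25% = 3100. Training set = 12400 - 3100 = 9300.

9300


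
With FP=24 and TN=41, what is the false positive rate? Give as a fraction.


FPR = FP / (FP + TN) = 24 / 65 = 24/65.

24/65


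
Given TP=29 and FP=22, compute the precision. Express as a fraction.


Precision = TP / (TP + FP) = 29 / 51 = 29/51.

29/51


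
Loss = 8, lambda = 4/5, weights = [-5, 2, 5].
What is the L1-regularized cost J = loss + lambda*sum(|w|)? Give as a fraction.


L1 norm = sum(|w|) = 12. J = 8 + 4/5 * 12 = 88/5.

88/5


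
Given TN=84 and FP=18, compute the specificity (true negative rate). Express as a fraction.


Specificity = TN / (TN + FP) = 84 / 102 = 14/17.

14/17


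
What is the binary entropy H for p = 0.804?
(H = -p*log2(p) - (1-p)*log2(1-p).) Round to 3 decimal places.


H = -0.804*log2(0.804) - 0.196*log2(0.196) = 0.714.

0.714


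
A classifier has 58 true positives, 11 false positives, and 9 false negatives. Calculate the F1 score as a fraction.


Precision = 58/69 = 58/69. Recall = 58/67 = 58/67. F1 = 2*P*R/(P+R) = 29/34.

29/34


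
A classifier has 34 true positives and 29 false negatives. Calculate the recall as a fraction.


Recall = TP / (TP + FN) = 34 / 63 = 34/63.

34/63


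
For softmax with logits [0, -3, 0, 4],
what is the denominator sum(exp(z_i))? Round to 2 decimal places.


Denom = e^0=1.0000 + e^-3=0.0498 + e^0=1.0000 + e^4=54.5982. Sum = 56.6480, which rounds to 56.65.

56.65


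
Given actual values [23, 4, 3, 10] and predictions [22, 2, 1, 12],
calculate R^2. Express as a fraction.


Mean(y) = 10. SS_res = 13. SS_tot = 254. R^2 = 1 - 13/(254) = 241/254.

241/254


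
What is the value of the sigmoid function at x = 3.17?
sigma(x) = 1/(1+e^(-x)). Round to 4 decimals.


sigma(3.17) = 1/(1+e^(-3.17)) = 1/(1+0.042004) = 1/1.042004 = 0.9597.

0.9597


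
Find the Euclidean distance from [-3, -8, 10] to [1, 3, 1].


d = sqrt(sum of squared differences). (-3-1)^2=16, (-8-3)^2=121, (10-1)^2=81. Sum = 218.

sqrt(218)


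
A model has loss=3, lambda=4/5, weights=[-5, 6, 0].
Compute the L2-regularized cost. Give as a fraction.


L2 sq norm = sum(w^2) = 61. J = 3 + 4/5 * 61 = 259/5.

259/5


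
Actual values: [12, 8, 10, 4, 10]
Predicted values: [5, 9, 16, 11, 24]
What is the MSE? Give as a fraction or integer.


MSE = (1/5) * ((12-5)^2=49 + (8-9)^2=1 + (10-16)^2=36 + (4-11)^2=49 + (10-24)^2=196). Sum = 331. MSE = 331/5.

331/5


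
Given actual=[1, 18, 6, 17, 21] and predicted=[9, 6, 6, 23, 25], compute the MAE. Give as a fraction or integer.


MAE = (1/5) * (|1-9|=8 + |18-6|=12 + |6-6|=0 + |17-23|=6 + |21-25|=4). Sum = 30. MAE = 6.

6


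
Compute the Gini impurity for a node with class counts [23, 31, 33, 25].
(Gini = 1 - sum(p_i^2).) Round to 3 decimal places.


Total = 112. Proportions: 23/112, 31/112, 33/112, 25/112. sum(p_i^2) = 0.2554. Gini = 1 - 0.2554 = 0.7446, which rounds to 0.745.

0.745


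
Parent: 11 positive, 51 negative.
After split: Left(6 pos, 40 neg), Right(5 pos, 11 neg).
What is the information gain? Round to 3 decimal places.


H(parent) = 0.6744. H(left) = 0.5586, H(right) = 0.8960. Weighted = (46/62)*0.5586 + (16/62)*0.8960 = 0.6457. IG = 0.6744 - 0.6457 = 0.0287, which rounds to 0.029.

0.029


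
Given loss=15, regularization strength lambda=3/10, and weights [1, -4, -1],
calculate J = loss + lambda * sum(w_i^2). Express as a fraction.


L2 sq norm = sum(w^2) = 18. J = 15 + 3/10 * 18 = 102/5.

102/5


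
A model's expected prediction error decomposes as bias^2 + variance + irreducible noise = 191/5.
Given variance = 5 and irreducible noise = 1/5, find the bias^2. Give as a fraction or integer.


Total error = bias^2 + variance + irreducible noise. So bias^2 = 191/5 - 5 - 1/5 = 33.

33


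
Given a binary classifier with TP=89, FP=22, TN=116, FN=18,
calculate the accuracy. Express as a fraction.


Accuracy = (TP + TN) / (TP + TN + FP + FN) = (89 + 116) / 245 = 41/49.

41/49


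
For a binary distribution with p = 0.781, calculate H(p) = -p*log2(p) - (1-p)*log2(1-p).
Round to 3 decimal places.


H = -0.781*log2(0.781) - 0.219*log2(0.219) = 0.758.

0.758


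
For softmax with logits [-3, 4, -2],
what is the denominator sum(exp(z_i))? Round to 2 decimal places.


Denom = e^-3=0.0498 + e^4=54.5982 + e^-2=0.1353. Sum = 54.7833, which rounds to 54.78.

54.78


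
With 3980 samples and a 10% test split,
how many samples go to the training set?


Test set = 3980 * 10% = 398. Training set = 3980 - 398 = 3582.

3582


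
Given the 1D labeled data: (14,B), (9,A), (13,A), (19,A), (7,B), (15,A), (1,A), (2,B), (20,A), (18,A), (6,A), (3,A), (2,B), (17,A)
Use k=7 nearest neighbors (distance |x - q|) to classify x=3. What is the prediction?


Distances: |14-3|=11, |9-3|=6, |13-3|=10, |19-3|=16, |7-3|=4, |15-3|=12, |1-3|=2, |2-3|=1, |20-3|=17, |18-3|=15, |6-3|=3, |3-3|=0, |2-3|=1, |17-3|=14. 7 nearest: (3,A), (2,B), (2,B), (1,A), (6,A), (7,B), (9,A). Counts: {'A': 4, 'B': 3}. Majority class: A.

A


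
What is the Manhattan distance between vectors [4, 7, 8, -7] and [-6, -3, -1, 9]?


d = sum of absolute differences: |4--6|=10 + |7--3|=10 + |8--1|=9 + |-7-9|=16 = 45.

45


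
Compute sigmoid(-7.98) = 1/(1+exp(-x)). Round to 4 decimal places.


sigma(-7.98) = 1/(1+e^(7.98)) = 1/(1+2921.931064) = 1/2922.931064 = 0.0003.

0.0003


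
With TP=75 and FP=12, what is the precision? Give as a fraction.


Precision = TP / (TP + FP) = 75 / 87 = 25/29.

25/29


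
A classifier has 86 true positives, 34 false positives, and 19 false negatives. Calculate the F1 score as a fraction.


Precision = 86/120 = 43/60. Recall = 86/105 = 86/105. F1 = 2*P*R/(P+R) = 172/225.

172/225


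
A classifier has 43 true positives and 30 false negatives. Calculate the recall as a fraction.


Recall = TP / (TP + FN) = 43 / 73 = 43/73.

43/73


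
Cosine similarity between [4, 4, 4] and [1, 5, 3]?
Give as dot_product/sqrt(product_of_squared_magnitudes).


dot = 36. |a|^2 = 48, |b|^2 = 35. cos = 36/sqrt(1680).

36/sqrt(1680)


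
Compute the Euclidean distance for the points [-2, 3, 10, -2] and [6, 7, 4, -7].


d = sqrt(sum of squared differences). (-2-6)^2=64, (3-7)^2=16, (10-4)^2=36, (-2--7)^2=25. Sum = 141.

sqrt(141)


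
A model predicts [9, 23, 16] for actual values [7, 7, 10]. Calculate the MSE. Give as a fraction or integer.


MSE = (1/3) * ((7-9)^2=4 + (7-23)^2=256 + (10-16)^2=36). Sum = 296. MSE = 296/3.

296/3


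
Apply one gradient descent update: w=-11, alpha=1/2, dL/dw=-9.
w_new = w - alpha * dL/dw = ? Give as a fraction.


w_new = -11 - 1/2 * -9 = -11 - -9/2 = -13/2.

-13/2


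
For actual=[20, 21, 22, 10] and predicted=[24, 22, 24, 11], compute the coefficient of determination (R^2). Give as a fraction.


Mean(y) = 73/4. SS_res = 22. SS_tot = 371/4. R^2 = 1 - 22/(371/4) = 283/371.

283/371


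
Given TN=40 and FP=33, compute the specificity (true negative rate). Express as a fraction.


Specificity = TN / (TN + FP) = 40 / 73 = 40/73.

40/73


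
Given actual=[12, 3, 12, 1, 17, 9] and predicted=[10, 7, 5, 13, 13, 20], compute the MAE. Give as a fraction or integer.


MAE = (1/6) * (|12-10|=2 + |3-7|=4 + |12-5|=7 + |1-13|=12 + |17-13|=4 + |9-20|=11). Sum = 40. MAE = 20/3.

20/3


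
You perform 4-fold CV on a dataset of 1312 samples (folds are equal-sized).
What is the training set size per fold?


Each validation fold has 1312/4 = 328 samples. Training set = 1312 - 328 = 984.

984


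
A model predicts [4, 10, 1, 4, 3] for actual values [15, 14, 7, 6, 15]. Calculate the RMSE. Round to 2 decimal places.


MSE = 64.2000. RMSE = sqrt(64.2000) = 8.01.

8.01


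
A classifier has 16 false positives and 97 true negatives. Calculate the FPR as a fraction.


FPR = FP / (FP + TN) = 16 / 113 = 16/113.

16/113


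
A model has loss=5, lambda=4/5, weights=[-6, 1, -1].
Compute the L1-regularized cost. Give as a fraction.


L1 norm = sum(|w|) = 8. J = 5 + 4/5 * 8 = 57/5.

57/5


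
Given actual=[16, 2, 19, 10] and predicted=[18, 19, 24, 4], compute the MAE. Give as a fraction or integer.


MAE = (1/4) * (|16-18|=2 + |2-19|=17 + |19-24|=5 + |10-4|=6). Sum = 30. MAE = 15/2.

15/2


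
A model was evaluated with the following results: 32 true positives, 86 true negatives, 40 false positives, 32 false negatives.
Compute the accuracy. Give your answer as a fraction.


Accuracy = (TP + TN) / (TP + TN + FP + FN) = (32 + 86) / 190 = 59/95.

59/95


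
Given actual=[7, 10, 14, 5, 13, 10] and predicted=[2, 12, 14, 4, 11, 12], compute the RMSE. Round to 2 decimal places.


MSE = 6.3333. RMSE = sqrt(6.3333) = 2.52.

2.52


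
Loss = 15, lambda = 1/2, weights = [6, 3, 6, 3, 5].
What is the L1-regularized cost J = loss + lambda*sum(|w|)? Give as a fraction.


L1 norm = sum(|w|) = 23. J = 15 + 1/2 * 23 = 53/2.

53/2


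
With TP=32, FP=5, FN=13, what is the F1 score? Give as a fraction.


Precision = 32/37 = 32/37. Recall = 32/45 = 32/45. F1 = 2*P*R/(P+R) = 32/41.

32/41


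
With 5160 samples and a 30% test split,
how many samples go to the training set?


Test set = 5160 * 30% = 1548. Training set = 5160 - 1548 = 3612.

3612


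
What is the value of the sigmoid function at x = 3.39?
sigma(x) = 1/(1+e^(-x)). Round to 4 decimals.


sigma(3.39) = 1/(1+e^(-3.39)) = 1/(1+0.033709) = 1/1.033709 = 0.9674.

0.9674


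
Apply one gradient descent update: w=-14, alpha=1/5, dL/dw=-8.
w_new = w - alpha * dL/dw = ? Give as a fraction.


w_new = -14 - 1/5 * -8 = -14 - -8/5 = -62/5.

-62/5


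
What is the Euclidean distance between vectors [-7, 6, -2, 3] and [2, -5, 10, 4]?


d = sqrt(sum of squared differences). (-7-2)^2=81, (6--5)^2=121, (-2-10)^2=144, (3-4)^2=1. Sum = 347.

sqrt(347)


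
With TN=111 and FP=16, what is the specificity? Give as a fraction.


Specificity = TN / (TN + FP) = 111 / 127 = 111/127.

111/127


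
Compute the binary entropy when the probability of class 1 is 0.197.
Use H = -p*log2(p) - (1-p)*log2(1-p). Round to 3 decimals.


H = -0.197*log2(0.197) - 0.803*log2(0.803) = 0.716.

0.716


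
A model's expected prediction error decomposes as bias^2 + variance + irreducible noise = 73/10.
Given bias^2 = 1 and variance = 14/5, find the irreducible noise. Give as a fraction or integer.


Total error = bias^2 + variance + irreducible noise. So irreducible noise = 73/10 - 1 - 14/5 = 7/2.

7/2


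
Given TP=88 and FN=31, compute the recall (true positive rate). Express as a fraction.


Recall = TP / (TP + FN) = 88 / 119 = 88/119.

88/119


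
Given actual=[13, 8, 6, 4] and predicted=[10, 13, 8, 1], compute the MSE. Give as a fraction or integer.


MSE = (1/4) * ((13-10)^2=9 + (8-13)^2=25 + (6-8)^2=4 + (4-1)^2=9). Sum = 47. MSE = 47/4.

47/4


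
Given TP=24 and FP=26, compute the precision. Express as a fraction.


Precision = TP / (TP + FP) = 24 / 50 = 12/25.

12/25


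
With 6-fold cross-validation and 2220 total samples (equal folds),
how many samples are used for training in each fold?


Each validation fold has 2220/6 = 370 samples. Training set = 2220 - 370 = 1850.

1850


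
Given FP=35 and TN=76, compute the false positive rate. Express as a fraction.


FPR = FP / (FP + TN) = 35 / 111 = 35/111.

35/111


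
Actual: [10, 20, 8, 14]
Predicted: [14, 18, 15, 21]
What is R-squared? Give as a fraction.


Mean(y) = 13. SS_res = 118. SS_tot = 84. R^2 = 1 - 118/(84) = -17/42.

-17/42


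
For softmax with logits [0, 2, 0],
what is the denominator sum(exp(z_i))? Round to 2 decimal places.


Denom = e^0=1.0000 + e^2=7.3891 + e^0=1.0000. Sum = 9.3891, which rounds to 9.39.

9.39


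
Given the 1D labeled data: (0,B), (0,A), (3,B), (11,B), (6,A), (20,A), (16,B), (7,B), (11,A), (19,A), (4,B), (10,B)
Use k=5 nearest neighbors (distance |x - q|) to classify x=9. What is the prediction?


Distances: |0-9|=9, |0-9|=9, |3-9|=6, |11-9|=2, |6-9|=3, |20-9|=11, |16-9|=7, |7-9|=2, |11-9|=2, |19-9|=10, |4-9|=5, |10-9|=1. 5 nearest: (10,B), (11,A), (11,B), (7,B), (6,A). Counts: {'B': 3, 'A': 2}. Majority class: B.

B


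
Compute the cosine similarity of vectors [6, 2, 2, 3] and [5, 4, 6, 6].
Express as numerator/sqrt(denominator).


dot = 68. |a|^2 = 53, |b|^2 = 113. cos = 68/sqrt(5989).

68/sqrt(5989)


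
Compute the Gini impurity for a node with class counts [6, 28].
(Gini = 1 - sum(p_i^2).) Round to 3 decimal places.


Total = 34. Proportions: 6/34, 28/34. sum(p_i^2) = 0.7093. Gini = 1 - 0.7093 = 0.2907, which rounds to 0.291.

0.291


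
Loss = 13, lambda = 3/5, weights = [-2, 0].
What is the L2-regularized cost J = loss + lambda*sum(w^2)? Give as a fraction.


L2 sq norm = sum(w^2) = 4. J = 13 + 3/5 * 4 = 77/5.

77/5


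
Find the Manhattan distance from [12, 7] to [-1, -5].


d = sum of absolute differences: |12--1|=13 + |7--5|=12 = 25.

25


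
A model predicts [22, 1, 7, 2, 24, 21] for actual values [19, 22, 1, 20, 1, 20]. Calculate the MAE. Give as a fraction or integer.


MAE = (1/6) * (|19-22|=3 + |22-1|=21 + |1-7|=6 + |20-2|=18 + |1-24|=23 + |20-21|=1). Sum = 72. MAE = 12.

12


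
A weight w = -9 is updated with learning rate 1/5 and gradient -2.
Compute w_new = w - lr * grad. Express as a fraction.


w_new = -9 - 1/5 * -2 = -9 - -2/5 = -43/5.

-43/5


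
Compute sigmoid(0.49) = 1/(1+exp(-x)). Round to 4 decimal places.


sigma(0.49) = 1/(1+e^(-0.49)) = 1/(1+0.612626) = 1/1.612626 = 0.6201.

0.6201
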